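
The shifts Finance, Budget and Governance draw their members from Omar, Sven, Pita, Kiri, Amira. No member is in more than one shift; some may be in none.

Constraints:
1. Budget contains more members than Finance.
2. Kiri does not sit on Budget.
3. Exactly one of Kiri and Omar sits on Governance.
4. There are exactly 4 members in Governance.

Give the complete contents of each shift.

From (2): Kiri ∉ Budget.
Suppose Omar ∈ Finance: no assignment then satisfies all the clues, so Omar ∉ Finance.

Finance = {}; Budget = {Omar}; Governance = {Amira, Kiri, Pita, Sven}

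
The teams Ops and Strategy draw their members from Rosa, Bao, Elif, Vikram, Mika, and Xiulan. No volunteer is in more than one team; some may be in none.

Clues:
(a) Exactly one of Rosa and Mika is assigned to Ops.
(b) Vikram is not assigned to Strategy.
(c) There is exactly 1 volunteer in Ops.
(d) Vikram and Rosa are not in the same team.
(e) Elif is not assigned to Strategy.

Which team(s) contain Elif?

Elif: none

From (b): Vikram ∉ Strategy.
From (e): Elif ∉ Strategy.
Suppose Elif ∈ Ops: no assignment then satisfies all the clues, so Elif ∉ Ops.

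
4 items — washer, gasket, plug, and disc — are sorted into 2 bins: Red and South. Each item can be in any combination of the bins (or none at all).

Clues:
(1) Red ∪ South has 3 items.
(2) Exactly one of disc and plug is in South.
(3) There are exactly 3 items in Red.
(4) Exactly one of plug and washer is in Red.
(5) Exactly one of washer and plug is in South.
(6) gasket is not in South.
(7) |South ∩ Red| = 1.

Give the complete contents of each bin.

Red = {disc, gasket, plug}; South = {plug}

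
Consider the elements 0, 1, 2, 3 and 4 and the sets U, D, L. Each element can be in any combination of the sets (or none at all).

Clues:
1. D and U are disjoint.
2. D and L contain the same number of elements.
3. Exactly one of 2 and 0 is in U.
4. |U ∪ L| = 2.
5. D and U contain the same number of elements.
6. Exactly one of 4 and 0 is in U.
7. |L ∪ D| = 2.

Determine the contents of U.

U = {0}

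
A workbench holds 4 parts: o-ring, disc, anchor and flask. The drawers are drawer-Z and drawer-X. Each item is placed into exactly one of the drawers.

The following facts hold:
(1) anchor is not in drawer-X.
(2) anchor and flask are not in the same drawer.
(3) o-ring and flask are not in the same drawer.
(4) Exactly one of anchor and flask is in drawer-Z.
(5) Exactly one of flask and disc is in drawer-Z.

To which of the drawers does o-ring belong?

o-ring: drawer-Z

From (1): anchor ∉ drawer-X.
Only one drawer left: anchor ∈ drawer-Z.
(2): flask ∉ drawer-Z.
(5) (exactly one): disc ∈ drawer-Z.
Only one drawer left: flask ∈ drawer-X.
(3): o-ring ∉ drawer-X.
Only one drawer left: o-ring ∈ drawer-Z.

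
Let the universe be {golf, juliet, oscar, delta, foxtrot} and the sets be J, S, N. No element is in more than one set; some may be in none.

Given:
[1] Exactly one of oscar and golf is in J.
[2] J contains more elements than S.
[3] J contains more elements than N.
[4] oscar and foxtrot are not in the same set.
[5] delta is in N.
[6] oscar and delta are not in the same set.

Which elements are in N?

N = {delta}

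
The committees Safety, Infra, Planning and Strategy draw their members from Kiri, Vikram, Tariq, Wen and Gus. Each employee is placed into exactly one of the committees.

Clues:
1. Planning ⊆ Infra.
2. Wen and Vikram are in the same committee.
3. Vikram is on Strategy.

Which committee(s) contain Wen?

From (3): Vikram ∈ Strategy.
(2): Wen matches Vikram: Wen ∉ Safety.
(2): Wen matches Vikram: Wen ∉ Infra.
(2): Wen matches Vikram: Wen ∉ Planning.
(2): Wen matches Vikram: Wen ∈ Strategy.

Wen: Strategy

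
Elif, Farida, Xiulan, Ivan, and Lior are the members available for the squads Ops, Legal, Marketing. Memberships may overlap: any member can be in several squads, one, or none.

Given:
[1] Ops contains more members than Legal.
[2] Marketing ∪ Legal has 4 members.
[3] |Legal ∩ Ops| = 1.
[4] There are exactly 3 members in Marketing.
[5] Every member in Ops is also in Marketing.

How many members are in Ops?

3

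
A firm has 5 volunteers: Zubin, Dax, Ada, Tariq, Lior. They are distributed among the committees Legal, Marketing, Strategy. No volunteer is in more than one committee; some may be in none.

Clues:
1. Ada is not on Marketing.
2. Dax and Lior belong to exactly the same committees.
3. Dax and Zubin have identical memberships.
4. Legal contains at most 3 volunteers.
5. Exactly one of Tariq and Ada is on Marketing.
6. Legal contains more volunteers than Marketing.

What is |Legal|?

From (1): Ada ∉ Marketing.
(5) (exactly one): Tariq ∈ Marketing.
Suppose Zubin ∉ Legal: no assignment then satisfies all the clues, so Zubin ∈ Legal.

3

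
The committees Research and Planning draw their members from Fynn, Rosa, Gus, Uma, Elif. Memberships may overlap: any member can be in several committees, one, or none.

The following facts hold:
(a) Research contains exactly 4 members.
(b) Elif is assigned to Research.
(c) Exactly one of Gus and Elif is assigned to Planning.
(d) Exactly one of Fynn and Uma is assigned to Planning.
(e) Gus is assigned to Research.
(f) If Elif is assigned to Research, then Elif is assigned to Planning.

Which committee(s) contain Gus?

From (b): Elif ∈ Research.
From (e): Gus ∈ Research.
(f): Elif ∈ Planning.
(c) (exactly one): Gus ∉ Planning.

Gus: Research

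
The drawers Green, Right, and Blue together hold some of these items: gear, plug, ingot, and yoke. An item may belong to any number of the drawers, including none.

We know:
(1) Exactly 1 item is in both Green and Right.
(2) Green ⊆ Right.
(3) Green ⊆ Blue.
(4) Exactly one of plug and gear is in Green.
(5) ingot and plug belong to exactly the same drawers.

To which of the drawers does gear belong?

gear: Blue, Green, Right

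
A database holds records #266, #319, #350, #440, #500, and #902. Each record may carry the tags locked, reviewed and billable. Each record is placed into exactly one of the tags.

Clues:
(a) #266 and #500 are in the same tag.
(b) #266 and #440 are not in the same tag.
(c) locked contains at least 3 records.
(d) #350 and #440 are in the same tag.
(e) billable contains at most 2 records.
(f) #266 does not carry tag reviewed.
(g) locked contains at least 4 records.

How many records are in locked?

4

From (f): #266 ∉ reviewed.
(a): #500 matches #266: #500 ∉ reviewed.
Suppose #319 ∉ locked: no assignment then satisfies all the clues, so #319 ∈ locked.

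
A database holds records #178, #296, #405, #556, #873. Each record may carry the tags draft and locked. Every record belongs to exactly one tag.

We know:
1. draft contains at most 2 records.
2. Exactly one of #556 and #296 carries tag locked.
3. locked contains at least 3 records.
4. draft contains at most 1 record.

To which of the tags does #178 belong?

#178: locked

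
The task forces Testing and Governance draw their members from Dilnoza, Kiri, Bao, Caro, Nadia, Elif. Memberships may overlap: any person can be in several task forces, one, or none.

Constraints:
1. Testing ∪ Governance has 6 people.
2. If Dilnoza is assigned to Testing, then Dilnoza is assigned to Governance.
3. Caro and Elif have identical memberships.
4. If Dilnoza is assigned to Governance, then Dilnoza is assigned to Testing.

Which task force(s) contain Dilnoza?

Dilnoza: Governance, Testing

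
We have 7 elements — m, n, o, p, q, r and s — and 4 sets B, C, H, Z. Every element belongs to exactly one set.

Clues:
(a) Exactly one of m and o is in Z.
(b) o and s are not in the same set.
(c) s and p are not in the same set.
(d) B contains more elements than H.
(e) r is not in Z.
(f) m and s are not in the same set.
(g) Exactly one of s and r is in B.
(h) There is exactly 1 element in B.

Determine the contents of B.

B = {s}

From (e): r ∉ Z.
Suppose m ∈ B: no assignment then satisfies all the clues, so m ∉ B.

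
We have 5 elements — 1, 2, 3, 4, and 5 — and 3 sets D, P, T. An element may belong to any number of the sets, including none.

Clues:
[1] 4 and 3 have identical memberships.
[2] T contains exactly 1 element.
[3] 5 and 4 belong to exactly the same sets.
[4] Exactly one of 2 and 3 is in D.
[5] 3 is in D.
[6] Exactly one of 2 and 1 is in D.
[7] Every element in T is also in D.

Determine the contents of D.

D = {1, 3, 4, 5}

From (5): 3 ∈ D.
(1): 4 matches 3: 4 ∈ D.
(3): 5 matches 4: 5 ∈ D.
(4) (exactly one): 2 ∉ D.
(6) (exactly one): 1 ∈ D.
(7) contrapositive: 2 ∉ T.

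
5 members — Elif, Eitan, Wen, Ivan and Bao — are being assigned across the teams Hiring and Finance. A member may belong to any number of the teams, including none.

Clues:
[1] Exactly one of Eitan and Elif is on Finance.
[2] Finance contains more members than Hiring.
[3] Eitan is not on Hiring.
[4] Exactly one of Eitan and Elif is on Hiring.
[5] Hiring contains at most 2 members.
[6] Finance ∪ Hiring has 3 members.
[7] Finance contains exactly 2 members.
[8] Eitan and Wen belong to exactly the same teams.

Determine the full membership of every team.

Hiring = {Elif}; Finance = {Eitan, Wen}

From (3): Eitan ∉ Hiring.
(4) (exactly one): Elif ∈ Hiring.
(8): Wen matches Eitan: Wen ∉ Hiring.
Suppose Elif ∈ Finance: no assignment then satisfies all the clues, so Elif ∉ Finance.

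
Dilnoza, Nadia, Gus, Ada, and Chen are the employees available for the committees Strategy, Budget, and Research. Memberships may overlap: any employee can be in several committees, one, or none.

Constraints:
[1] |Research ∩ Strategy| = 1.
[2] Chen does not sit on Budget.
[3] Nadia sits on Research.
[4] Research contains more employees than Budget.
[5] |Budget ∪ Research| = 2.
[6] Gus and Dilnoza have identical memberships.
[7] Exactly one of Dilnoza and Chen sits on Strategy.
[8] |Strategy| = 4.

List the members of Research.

From (2): Chen ∉ Budget.
From (3): Nadia ∈ Research.
Suppose Dilnoza ∈ Research: no assignment then satisfies all the clues, so Dilnoza ∉ Research.

Research = {Chen, Nadia}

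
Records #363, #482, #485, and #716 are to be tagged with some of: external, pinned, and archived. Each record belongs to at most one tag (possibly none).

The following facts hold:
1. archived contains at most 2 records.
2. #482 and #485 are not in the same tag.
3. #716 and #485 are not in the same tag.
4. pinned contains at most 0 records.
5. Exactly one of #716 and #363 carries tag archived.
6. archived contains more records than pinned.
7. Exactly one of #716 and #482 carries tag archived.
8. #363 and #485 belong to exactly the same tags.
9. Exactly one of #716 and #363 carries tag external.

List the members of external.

external = {#363, #485}

(4): pinned already has 0, so the rest are out.
Suppose #363 ∉ external: no assignment then satisfies all the clues, so #363 ∈ external.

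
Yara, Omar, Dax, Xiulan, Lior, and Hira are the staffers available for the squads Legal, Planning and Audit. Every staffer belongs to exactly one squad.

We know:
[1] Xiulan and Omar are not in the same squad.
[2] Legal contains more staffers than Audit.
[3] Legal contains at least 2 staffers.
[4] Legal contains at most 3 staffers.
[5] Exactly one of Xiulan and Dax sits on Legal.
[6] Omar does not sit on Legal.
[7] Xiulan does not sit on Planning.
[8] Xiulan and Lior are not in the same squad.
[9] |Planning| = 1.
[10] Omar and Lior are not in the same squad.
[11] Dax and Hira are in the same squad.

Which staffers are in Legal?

Legal = {Dax, Hira, Lior}

From (6): Omar ∉ Legal.
From (7): Xiulan ∉ Planning.
Suppose Yara ∈ Legal: no assignment then satisfies all the clues, so Yara ∉ Legal.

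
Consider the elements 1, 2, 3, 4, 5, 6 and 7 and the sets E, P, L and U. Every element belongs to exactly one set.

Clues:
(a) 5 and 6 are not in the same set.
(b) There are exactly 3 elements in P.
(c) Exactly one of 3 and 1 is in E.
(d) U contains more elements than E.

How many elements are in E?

1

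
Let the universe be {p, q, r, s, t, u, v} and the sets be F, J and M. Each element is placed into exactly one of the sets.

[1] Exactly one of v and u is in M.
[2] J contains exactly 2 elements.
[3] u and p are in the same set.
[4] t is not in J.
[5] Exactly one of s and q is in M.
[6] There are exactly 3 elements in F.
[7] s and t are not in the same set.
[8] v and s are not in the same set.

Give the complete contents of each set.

F = {p, t, u}; J = {r, s}; M = {q, v}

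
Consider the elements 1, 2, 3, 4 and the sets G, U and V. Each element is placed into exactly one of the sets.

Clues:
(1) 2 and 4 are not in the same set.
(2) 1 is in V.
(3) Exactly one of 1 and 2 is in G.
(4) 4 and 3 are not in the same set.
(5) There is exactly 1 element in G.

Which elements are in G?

From (2): 1 ∈ V.
(3) (exactly one): 2 ∈ G.
(5): G already has 1, so the rest are out.

G = {2}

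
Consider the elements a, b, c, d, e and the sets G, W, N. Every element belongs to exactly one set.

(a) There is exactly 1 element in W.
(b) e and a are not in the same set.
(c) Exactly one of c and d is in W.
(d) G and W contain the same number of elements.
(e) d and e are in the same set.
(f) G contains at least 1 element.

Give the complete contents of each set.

G = {a}; W = {c}; N = {b, d, e}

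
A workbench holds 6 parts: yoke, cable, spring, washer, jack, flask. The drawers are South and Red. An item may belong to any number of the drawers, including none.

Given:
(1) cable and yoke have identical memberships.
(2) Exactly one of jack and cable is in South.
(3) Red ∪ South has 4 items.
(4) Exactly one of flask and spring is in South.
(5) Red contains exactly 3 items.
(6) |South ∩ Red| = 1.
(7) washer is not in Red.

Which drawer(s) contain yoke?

yoke: Red

From (7): washer ∉ Red.
Suppose yoke ∈ South: no assignment then satisfies all the clues, so yoke ∉ South.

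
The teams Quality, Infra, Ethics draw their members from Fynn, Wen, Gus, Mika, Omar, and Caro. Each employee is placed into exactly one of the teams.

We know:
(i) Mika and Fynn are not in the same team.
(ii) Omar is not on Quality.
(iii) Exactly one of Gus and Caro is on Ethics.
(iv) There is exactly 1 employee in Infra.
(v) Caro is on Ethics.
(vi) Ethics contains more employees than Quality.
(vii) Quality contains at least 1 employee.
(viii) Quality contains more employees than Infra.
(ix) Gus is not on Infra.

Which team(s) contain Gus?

From (ii): Omar ∉ Quality.
From (v): Caro ∈ Ethics.
From (ix): Gus ∉ Infra.
(iii) (exactly one): Gus ∉ Ethics.
Only one team left: Gus ∈ Quality.

Gus: Quality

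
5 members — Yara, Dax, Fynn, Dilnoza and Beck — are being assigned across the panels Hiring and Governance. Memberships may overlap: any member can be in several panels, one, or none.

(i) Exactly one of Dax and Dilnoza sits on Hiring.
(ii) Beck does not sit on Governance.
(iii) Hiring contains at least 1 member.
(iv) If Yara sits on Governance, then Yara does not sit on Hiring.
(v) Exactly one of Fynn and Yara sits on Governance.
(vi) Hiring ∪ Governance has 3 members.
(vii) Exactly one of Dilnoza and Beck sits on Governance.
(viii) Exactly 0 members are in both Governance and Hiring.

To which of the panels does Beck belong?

From (ii): Beck ∉ Governance.
(vii) (exactly one): Dilnoza ∈ Governance.
Suppose Beck ∈ Hiring: no assignment then satisfies all the clues, so Beck ∉ Hiring.

Beck: none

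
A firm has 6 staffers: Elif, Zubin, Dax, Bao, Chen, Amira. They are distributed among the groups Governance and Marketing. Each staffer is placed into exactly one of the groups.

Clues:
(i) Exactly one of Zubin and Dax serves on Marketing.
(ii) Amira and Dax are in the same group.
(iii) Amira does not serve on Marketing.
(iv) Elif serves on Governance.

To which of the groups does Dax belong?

From (iii): Amira ∉ Marketing.
From (iv): Elif ∈ Governance.
(ii): Dax matches Amira: Dax ∉ Marketing.
Only one group left: Dax ∈ Governance.
Only one group left: Amira ∈ Governance.
(i) (exactly one): Zubin ∈ Marketing.

Dax: Governance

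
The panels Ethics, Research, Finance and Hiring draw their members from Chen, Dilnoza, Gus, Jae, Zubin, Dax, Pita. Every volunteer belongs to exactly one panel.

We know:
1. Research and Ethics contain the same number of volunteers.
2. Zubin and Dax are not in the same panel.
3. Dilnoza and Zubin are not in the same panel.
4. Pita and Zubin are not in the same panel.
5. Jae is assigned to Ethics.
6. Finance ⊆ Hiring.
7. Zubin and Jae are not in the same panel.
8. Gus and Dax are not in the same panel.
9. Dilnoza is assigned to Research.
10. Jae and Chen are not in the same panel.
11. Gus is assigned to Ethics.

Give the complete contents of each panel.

Ethics = {Gus, Jae, Pita}; Research = {Chen, Dax, Dilnoza}; Finance = {}; Hiring = {Zubin}

From (5): Jae ∈ Ethics.
From (9): Dilnoza ∈ Research.
From (11): Gus ∈ Ethics.
(3): Zubin ∉ Research.
(7): Zubin ∉ Ethics.
(8): Dax ∉ Ethics.
(10): Chen ∉ Ethics.
Suppose Chen ∉ Research: no assignment then satisfies all the clues, so Chen ∈ Research.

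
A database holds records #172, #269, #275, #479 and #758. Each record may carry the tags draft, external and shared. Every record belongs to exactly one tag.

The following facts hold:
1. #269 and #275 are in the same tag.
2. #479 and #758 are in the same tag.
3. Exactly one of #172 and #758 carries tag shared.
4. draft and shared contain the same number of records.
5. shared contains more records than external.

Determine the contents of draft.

draft = {#269, #275}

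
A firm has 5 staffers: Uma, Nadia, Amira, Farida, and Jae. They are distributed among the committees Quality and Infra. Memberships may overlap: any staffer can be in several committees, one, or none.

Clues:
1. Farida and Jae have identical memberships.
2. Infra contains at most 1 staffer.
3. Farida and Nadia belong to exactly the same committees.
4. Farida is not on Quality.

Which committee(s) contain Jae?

Jae: none

From (4): Farida ∉ Quality.
(1): Jae matches Farida: Jae ∉ Quality.
(3): Nadia matches Farida: Nadia ∉ Quality.
Suppose Jae ∈ Infra: no assignment then satisfies all the clues, so Jae ∉ Infra.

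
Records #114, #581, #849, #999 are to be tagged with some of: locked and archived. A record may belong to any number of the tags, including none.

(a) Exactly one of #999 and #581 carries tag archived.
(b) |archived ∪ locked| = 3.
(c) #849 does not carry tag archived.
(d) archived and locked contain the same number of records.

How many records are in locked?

2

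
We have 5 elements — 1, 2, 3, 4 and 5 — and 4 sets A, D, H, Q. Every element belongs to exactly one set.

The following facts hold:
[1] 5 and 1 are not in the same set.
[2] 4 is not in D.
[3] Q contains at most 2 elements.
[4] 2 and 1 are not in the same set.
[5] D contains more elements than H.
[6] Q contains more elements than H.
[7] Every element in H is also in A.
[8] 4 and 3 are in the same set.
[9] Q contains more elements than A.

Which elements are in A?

A = {1}

From (2): 4 ∉ D.
(8): 3 matches 4: 3 ∉ D.
Suppose 1 ∉ A: no assignment then satisfies all the clues, so 1 ∈ A.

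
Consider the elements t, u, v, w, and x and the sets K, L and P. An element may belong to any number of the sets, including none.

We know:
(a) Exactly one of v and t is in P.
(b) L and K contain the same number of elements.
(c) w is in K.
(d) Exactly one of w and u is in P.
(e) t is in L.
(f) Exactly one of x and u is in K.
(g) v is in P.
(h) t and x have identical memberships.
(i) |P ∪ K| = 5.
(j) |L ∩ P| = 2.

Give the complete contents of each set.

K = {t, v, w, x}; L = {t, u, v, x}; P = {u, v}

From (c): w ∈ K.
From (e): t ∈ L.
From (g): v ∈ P.
(a) (exactly one): t ∉ P.
(h): x matches t: x ∈ L.
(h): x matches t: x ∉ P.
Suppose t ∉ K: no assignment then satisfies all the clues, so t ∈ K.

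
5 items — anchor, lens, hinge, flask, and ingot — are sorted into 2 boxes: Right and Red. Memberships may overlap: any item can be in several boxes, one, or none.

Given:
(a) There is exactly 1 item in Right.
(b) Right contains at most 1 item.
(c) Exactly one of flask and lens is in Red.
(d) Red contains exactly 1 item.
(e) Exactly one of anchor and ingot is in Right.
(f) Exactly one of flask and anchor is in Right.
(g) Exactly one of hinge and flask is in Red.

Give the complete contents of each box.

Right = {anchor}; Red = {flask}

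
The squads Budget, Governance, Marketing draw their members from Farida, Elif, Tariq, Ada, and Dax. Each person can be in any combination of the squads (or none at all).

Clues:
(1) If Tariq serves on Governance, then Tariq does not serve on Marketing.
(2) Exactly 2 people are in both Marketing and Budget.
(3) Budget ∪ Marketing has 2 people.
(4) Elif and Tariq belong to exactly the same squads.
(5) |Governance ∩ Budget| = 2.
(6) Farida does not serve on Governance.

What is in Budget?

Budget = {Ada, Dax}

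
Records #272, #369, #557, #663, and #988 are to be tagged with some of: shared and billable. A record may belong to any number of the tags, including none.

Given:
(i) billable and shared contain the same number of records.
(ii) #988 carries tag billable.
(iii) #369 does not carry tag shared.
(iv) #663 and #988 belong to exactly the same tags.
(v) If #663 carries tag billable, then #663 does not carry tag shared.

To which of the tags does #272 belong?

#272: shared

From (ii): #988 ∈ billable.
From (iii): #369 ∉ shared.
(iv): #663 matches #988: #663 ∈ billable.
(v): #663 ∉ shared.
(iv): #988 matches #663: #988 ∉ shared.
Suppose #272 ∉ shared: no assignment then satisfies all the clues, so #272 ∈ shared.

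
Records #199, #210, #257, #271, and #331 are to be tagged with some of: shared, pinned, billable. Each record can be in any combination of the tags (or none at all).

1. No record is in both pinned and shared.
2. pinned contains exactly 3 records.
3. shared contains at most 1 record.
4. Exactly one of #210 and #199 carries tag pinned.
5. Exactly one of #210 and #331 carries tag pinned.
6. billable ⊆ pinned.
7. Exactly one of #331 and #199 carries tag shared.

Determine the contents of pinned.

pinned = {#210, #257, #271}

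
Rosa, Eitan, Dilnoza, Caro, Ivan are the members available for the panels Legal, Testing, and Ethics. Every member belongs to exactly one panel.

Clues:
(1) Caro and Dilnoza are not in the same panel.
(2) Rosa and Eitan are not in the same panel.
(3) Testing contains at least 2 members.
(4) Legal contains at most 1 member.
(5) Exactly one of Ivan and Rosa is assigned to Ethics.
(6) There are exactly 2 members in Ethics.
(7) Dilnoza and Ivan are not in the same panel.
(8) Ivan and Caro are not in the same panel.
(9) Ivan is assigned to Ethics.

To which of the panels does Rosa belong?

From (9): Ivan ∈ Ethics.
(5) (exactly one): Rosa ∉ Ethics.
(7): Dilnoza ∉ Ethics.
(8): Caro ∉ Ethics.
(6): only 2 candidates remain for Ethics, so all are in.
Suppose Rosa ∈ Legal: no assignment then satisfies all the clues, so Rosa ∉ Legal.

Rosa: Testing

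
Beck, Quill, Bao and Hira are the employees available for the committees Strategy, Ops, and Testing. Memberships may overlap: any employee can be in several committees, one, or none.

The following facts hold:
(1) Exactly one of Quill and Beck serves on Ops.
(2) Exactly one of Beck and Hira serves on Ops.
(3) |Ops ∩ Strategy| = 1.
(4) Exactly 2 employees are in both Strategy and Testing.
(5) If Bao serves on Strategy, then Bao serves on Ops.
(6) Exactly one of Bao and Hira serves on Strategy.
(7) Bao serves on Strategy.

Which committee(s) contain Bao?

Bao: Ops, Strategy, Testing

From (7): Bao ∈ Strategy.
(5): Bao ∈ Ops.
(6) (exactly one): Hira ∉ Strategy.
Suppose Bao ∉ Testing: no assignment then satisfies all the clues, so Bao ∈ Testing.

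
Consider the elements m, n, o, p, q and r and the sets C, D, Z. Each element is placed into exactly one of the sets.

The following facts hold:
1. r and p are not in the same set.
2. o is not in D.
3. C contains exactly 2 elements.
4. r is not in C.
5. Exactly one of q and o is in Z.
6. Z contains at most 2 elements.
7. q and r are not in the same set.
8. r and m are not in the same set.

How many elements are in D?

From (2): o ∉ D.
From (4): r ∉ C.
Suppose n ∈ Z: no assignment then satisfies all the clues, so n ∉ Z.

2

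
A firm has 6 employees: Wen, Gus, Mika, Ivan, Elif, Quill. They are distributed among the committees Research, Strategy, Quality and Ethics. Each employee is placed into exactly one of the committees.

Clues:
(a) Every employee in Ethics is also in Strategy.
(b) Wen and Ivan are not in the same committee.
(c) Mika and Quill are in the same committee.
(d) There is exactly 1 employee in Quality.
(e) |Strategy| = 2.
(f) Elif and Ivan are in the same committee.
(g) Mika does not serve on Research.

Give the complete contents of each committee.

From (g): Mika ∉ Research.
(c): Quill matches Mika: Quill ∉ Research.
Suppose Wen ∈ Research: no assignment then satisfies all the clues, so Wen ∉ Research.

Research = {Elif, Gus, Ivan}; Strategy = {Mika, Quill}; Quality = {Wen}; Ethics = {}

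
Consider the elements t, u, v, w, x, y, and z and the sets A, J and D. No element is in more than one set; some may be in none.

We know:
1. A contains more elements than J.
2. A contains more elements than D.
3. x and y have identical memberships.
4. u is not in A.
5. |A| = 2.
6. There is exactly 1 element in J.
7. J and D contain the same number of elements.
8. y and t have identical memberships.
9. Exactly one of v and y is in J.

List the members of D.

D = {u}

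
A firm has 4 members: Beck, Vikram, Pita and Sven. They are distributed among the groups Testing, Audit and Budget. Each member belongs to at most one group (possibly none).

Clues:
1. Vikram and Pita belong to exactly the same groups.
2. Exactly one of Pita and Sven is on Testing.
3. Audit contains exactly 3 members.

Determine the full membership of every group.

Testing = {Sven}; Audit = {Beck, Pita, Vikram}; Budget = {}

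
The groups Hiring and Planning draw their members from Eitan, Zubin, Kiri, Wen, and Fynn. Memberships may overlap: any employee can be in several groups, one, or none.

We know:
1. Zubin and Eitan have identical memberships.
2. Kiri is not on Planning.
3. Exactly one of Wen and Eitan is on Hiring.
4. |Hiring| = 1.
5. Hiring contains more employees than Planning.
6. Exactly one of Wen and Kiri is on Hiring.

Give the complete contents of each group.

Hiring = {Wen}; Planning = {}

From (2): Kiri ∉ Planning.
Suppose Eitan ∈ Hiring: no assignment then satisfies all the clues, so Eitan ∉ Hiring.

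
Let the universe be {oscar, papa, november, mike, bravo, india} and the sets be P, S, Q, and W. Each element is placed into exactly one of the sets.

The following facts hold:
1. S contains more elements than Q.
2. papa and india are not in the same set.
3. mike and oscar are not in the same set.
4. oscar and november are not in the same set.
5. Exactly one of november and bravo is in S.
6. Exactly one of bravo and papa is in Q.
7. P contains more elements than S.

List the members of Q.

Q = {papa}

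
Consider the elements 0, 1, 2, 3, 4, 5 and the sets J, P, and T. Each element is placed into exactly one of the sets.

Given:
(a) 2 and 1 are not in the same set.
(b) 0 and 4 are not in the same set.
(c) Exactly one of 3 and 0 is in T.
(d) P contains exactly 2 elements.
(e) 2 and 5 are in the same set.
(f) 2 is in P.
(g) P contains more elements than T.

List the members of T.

T = {0}

From (f): 2 ∈ P.
(a): 1 ∉ P.
(e): 5 matches 2: 5 ∉ J.
(e): 5 matches 2: 5 ∈ P.
(d): P already has 2, so the rest are out.
Suppose 0 ∉ T: no assignment then satisfies all the clues, so 0 ∈ T.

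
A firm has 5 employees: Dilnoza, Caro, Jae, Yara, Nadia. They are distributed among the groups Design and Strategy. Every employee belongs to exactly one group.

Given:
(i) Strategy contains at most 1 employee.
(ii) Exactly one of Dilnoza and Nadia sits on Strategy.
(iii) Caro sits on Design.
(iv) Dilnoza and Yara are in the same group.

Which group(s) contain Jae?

Jae: Design

From (iii): Caro ∈ Design.
Suppose Jae ∉ Design: no assignment then satisfies all the clues, so Jae ∈ Design.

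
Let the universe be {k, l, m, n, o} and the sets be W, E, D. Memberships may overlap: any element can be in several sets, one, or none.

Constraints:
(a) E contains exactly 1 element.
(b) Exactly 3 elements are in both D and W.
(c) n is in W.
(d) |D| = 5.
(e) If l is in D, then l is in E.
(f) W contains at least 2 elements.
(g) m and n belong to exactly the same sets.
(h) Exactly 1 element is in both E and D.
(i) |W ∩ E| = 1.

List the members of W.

W = {l, m, n}

From (c): n ∈ W.
(d): only 5 candidates remain for D, so all are in.
(e): l ∈ E.
(g): m matches n: m ∈ W.
(a): E already has 1, so the rest are out.
Suppose k ∈ W: no assignment then satisfies all the clues, so k ∉ W.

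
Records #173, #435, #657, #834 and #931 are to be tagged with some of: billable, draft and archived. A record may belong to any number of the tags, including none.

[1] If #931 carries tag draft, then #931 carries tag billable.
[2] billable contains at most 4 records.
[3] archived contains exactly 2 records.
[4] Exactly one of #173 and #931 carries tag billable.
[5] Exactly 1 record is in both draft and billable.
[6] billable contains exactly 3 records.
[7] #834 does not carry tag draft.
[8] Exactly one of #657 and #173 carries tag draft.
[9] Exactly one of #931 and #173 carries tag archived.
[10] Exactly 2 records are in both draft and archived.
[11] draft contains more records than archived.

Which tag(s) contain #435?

#435: archived, draft

From (7): #834 ∉ draft.
Suppose #435 ∈ billable: no assignment then satisfies all the clues, so #435 ∉ billable.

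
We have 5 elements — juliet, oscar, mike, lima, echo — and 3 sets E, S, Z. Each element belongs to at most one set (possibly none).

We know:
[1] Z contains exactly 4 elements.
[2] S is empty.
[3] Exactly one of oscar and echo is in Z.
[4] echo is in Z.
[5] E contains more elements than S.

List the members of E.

From (4): echo ∈ Z.
(2): S already has 0, so the rest are out.
(3) (exactly one): oscar ∉ Z.
(1): only 4 candidates remain for Z, so all are in.
Suppose oscar ∉ E: no assignment then satisfies all the clues, so oscar ∈ E.

E = {oscar}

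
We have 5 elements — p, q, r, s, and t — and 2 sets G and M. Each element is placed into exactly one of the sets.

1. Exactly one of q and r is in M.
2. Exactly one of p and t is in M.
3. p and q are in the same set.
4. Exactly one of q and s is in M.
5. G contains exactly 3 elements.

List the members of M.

M = {p, q}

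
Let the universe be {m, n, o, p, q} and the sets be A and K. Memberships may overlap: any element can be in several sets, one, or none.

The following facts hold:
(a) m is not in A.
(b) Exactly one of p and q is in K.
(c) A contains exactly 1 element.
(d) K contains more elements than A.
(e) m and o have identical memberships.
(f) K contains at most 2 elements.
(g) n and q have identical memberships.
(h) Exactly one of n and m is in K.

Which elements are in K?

K = {n, q}

From (a): m ∉ A.
(e): o matches m: o ∉ A.
Suppose m ∈ K: no assignment then satisfies all the clues, so m ∉ K.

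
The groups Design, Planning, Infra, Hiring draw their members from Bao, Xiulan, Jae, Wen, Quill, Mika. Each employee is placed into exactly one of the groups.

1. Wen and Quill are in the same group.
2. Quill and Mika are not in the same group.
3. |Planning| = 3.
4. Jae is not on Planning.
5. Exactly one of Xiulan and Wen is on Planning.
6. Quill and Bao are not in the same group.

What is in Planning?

Planning = {Bao, Mika, Xiulan}

From (4): Jae ∉ Planning.
Suppose Bao ∉ Planning: no assignment then satisfies all the clues, so Bao ∈ Planning.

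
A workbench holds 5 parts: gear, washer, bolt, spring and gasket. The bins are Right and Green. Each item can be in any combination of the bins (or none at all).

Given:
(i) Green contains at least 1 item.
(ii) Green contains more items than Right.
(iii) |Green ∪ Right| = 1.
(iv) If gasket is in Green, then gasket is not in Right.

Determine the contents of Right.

Right = {}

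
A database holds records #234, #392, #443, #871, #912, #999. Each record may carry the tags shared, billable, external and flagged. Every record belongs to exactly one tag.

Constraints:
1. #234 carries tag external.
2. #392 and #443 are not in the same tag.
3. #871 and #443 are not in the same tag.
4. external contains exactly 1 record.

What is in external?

external = {#234}

From (1): #234 ∈ external.
(4): external already has 1, so the rest are out.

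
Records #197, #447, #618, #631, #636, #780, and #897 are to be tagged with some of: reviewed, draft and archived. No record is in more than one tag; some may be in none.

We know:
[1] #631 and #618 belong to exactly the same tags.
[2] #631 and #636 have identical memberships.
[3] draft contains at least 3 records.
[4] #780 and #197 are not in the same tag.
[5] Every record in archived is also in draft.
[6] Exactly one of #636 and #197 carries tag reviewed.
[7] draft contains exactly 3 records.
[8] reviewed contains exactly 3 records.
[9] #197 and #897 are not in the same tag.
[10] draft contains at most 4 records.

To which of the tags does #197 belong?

#197: none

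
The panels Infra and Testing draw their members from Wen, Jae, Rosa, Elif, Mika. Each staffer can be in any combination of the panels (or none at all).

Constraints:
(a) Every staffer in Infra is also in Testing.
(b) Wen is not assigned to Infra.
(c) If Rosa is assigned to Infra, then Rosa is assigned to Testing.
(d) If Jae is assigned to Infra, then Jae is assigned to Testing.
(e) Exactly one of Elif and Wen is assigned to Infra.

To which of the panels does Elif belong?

Elif: Infra, Testing

From (b): Wen ∉ Infra.
(e) (exactly one): Elif ∈ Infra.
(a) with Elif ∈ Infra: Elif ∈ Testing.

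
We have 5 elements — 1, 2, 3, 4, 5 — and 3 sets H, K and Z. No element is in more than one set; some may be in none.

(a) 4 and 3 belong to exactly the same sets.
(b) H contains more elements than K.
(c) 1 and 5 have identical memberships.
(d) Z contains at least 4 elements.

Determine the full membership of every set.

H = {2}; K = {}; Z = {1, 3, 4, 5}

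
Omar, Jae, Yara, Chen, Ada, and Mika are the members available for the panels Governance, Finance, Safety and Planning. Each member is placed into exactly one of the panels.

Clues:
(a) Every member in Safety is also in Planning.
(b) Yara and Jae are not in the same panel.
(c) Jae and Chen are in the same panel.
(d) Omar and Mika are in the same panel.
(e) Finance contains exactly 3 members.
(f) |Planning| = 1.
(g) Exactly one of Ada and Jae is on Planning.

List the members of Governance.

Governance = {Chen, Jae}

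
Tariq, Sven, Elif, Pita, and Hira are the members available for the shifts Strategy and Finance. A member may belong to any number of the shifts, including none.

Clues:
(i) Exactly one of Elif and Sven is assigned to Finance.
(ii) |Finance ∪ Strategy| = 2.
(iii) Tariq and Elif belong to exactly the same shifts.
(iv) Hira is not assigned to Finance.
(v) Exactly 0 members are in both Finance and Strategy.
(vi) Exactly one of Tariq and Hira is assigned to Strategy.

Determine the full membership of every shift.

Strategy = {Hira}; Finance = {Sven}

From (iv): Hira ∉ Finance.
Suppose Tariq ∈ Strategy: no assignment then satisfies all the clues, so Tariq ∉ Strategy.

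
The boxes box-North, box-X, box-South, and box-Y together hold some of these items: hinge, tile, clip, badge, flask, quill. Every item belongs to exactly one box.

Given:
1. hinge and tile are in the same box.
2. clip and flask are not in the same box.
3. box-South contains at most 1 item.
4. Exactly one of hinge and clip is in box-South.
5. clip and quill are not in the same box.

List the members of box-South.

box-South = {clip}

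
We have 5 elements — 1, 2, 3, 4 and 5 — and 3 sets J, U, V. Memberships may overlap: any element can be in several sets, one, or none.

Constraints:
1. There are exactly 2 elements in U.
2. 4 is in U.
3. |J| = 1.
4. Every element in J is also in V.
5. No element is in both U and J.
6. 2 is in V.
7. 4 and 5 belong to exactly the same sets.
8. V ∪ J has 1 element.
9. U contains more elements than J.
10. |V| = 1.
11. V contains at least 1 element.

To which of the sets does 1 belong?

1: none

From (2): 4 ∈ U.
From (6): 2 ∈ V.
(5) (disjoint): 4 ∉ J.
(7): 5 matches 4: 5 ∉ J.
(7): 5 matches 4: 5 ∈ U.
(10): V already has 1, so the rest are out.
(1): U already has 2, so the rest are out.
(4) contrapositive: 1 ∉ J.
(4) contrapositive: 3 ∉ J.
(3): only 1 candidates remain for J, so all are in.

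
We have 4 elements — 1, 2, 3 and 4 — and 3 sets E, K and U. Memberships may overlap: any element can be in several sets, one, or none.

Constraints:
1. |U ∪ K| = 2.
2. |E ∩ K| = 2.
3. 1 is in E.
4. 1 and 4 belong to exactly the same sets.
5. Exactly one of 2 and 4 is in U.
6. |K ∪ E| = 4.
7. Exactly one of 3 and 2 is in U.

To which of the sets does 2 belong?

2: E, K, U

From (3): 1 ∈ E.
(4): 4 matches 1: 4 ∈ E.
Suppose 2 ∉ E: no assignment then satisfies all the clues, so 2 ∈ E.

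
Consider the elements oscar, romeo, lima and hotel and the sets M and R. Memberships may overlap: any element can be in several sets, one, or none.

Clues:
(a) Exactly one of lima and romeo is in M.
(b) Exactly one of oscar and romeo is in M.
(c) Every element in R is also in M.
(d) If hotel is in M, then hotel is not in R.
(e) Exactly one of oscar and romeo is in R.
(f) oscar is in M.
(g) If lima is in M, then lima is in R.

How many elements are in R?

2

From (f): oscar ∈ M.
(b) (exactly one): romeo ∉ M.
(c) contrapositive: romeo ∉ R.
(e) (exactly one): oscar ∈ R.
(a) (exactly one): lima ∈ M.
(g): lima ∈ R.
Suppose hotel ∈ R: no assignment then satisfies all the clues, so hotel ∉ R.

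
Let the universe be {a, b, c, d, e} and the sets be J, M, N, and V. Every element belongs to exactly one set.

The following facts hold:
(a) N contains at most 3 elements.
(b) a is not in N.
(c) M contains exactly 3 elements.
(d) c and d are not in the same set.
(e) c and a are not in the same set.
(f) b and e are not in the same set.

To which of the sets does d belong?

d: M

From (b): a ∉ N.
Suppose d ∈ J: no assignment then satisfies all the clues, so d ∉ J.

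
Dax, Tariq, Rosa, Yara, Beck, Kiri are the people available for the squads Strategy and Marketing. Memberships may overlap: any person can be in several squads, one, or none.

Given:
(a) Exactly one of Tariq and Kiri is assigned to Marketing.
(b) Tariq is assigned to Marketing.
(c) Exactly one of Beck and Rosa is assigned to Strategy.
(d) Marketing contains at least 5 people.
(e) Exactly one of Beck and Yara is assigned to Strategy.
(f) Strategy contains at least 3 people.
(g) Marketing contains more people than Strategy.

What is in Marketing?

From (b): Tariq ∈ Marketing.
(a) (exactly one): Kiri ∉ Marketing.
(d): only 5 candidates remain for Marketing, so all are in.

Marketing = {Beck, Dax, Rosa, Tariq, Yara}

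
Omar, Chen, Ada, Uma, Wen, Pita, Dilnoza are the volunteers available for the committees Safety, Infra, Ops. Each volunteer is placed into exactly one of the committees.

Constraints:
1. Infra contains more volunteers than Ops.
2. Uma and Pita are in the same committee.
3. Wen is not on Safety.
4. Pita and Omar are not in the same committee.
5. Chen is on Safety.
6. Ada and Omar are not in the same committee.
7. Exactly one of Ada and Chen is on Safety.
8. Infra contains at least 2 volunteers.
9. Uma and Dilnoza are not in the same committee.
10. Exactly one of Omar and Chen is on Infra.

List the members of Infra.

Infra = {Dilnoza, Omar, Wen}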